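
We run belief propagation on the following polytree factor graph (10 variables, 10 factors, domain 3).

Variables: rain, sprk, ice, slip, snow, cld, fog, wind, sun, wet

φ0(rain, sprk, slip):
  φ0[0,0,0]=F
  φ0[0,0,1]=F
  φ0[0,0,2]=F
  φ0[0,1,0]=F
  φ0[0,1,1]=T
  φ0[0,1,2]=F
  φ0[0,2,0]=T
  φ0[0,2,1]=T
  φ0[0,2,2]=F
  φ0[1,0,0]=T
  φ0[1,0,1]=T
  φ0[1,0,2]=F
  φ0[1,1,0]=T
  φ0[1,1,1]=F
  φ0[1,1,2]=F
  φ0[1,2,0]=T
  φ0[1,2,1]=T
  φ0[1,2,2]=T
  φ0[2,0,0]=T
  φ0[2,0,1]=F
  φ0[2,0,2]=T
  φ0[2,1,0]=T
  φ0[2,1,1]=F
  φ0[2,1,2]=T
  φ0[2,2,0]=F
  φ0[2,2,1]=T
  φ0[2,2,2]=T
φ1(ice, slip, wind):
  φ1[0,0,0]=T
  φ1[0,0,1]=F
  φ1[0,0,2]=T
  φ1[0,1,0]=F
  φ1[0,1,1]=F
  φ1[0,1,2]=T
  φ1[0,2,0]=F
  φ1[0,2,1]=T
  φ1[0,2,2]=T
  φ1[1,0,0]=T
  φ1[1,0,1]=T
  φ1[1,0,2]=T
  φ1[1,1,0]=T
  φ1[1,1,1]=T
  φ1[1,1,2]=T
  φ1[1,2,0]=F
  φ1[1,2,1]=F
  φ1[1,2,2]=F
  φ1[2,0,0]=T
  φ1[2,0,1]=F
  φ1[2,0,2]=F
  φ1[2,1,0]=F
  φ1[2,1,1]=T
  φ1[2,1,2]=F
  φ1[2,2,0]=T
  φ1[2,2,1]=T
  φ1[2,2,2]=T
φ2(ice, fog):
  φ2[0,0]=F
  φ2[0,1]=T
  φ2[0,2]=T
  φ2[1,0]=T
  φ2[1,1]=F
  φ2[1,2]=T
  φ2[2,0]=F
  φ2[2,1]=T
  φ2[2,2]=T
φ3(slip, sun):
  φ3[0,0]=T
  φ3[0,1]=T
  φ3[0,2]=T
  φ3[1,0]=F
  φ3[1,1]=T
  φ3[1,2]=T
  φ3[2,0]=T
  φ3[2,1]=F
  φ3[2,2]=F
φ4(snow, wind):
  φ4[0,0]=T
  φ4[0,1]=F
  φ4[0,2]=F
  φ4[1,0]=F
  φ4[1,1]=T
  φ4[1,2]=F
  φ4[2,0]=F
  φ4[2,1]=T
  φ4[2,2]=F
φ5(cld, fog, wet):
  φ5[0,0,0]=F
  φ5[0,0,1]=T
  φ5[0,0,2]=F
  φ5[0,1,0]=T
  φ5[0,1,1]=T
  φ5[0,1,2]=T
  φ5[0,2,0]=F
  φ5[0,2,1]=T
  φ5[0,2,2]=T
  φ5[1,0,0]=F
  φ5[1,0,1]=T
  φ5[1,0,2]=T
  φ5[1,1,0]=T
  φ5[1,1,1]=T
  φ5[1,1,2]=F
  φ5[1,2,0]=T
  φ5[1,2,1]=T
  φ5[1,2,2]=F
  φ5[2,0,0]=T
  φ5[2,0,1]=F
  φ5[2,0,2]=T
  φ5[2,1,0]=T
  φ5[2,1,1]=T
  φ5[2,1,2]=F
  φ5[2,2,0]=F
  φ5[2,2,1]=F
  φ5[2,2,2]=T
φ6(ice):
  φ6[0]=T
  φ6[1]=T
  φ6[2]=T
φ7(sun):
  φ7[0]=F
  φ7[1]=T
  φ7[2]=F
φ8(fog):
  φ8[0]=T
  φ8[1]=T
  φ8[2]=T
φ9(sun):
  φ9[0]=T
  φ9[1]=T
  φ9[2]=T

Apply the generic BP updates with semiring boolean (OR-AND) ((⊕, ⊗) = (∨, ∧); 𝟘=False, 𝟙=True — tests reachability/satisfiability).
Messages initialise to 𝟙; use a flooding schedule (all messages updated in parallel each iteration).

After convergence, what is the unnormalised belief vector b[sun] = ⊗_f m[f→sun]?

init: all messages = 𝟙 over 3 values
r1 m[φ0→rain] = [T, T, T]
r1 m[φ0→sprk] = [T, T, T]
r1 m[φ0→slip] = [T, T, T]
r1 m[φ1→ice] = [T, T, T]
r1 m[φ1→slip] = [T, T, T]
r1 m[φ1→wind] = [T, T, T]
r1 m[φ2→ice] = [T, T, T]
r1 m[φ2→fog] = [T, T, T]
r1 m[φ3→slip] = [T, T, T]
r1 m[φ3→sun] = [T, T, T]
r1 m[φ4→snow] = [T, T, T]
r1 m[φ4→wind] = [T, T, F]
r1 m[φ5→cld] = [T, T, T]
r1 m[φ5→fog] = [T, T, T]
r1 m[φ5→wet] = [T, T, T]
r1 m[φ6→ice] = [T, T, T]
r1 m[φ7→sun] = [F, T, F]
r1 m[φ8→fog] = [T, T, T]
r1 m[φ9→sun] = [T, T, T]
r1 m[rain→φ0] = [T, T, T]
r1 m[sprk→φ0] = [T, T, T]
r1 m[ice→φ1] = [T, T, T]
r1 m[ice→φ2] = [T, T, T]
r1 m[ice→φ6] = [T, T, T]
r1 m[slip→φ0] = [T, T, T]
r1 m[slip→φ1] = [T, T, T]
r1 m[slip→φ3] = [T, T, T]
r1 m[snow→φ4] = [T, T, T]
r1 m[cld→φ5] = [T, T, T]
r1 m[fog→φ2] = [T, T, T]
r1 m[fog→φ5] = [T, T, T]
r1 m[fog→φ8] = [T, T, T]
r1 m[wind→φ1] = [T, T, T]
r1 m[wind→φ4] = [T, T, T]
r1 m[sun→φ3] = [T, T, T]
r1 m[sun→φ7] = [T, T, T]
r1 m[sun→φ9] = [T, T, T]
r1 m[wet→φ5] = [T, T, T]
r2 m[φ0→rain] = [T, T, T]
r2 m[φ0→sprk] = [T, T, T]
r2 m[φ0→slip] = [T, T, T]
r2 m[φ1→ice] = [T, T, T]
r2 m[φ1→slip] = [T, T, T]
r2 m[φ1→wind] = [T, T, T]
r2 m[φ2→ice] = [T, T, T]
r2 m[φ2→fog] = [T, T, T]
r2 m[φ3→slip] = [T, T, T]
r2 m[φ3→sun] = [T, T, T]
r2 m[φ4→snow] = [T, T, T]
r2 m[φ4→wind] = [T, T, F]
r2 m[φ5→cld] = [T, T, T]
r2 m[φ5→fog] = [T, T, T]
r2 m[φ5→wet] = [T, T, T]
r2 m[φ6→ice] = [T, T, T]
r2 m[φ7→sun] = [F, T, F]
r2 m[φ8→fog] = [T, T, T]
r2 m[φ9→sun] = [T, T, T]
r2 m[rain→φ0] = [T, T, T]
r2 m[sprk→φ0] = [T, T, T]
r2 m[ice→φ1] = [T, T, T]
r2 m[ice→φ2] = [T, T, T]
r2 m[ice→φ6] = [T, T, T]
r2 m[slip→φ0] = [T, T, T]
r2 m[slip→φ1] = [T, T, T]
r2 m[slip→φ3] = [T, T, T]
r2 m[snow→φ4] = [T, T, T]
r2 m[cld→φ5] = [T, T, T]
r2 m[fog→φ2] = [T, T, T]
r2 m[fog→φ5] = [T, T, T]
r2 m[fog→φ8] = [T, T, T]
r2 m[wind→φ1] = [T, T, F]
r2 m[wind→φ4] = [T, T, T]
r2 m[sun→φ3] = [F, T, F]
r2 m[sun→φ7] = [T, T, T]
r2 m[sun→φ9] = [F, T, F]
r2 m[wet→φ5] = [T, T, T]
r3 m[φ0→rain] = [T, T, T]
r3 m[φ0→sprk] = [T, T, T]
r3 m[φ0→slip] = [T, T, T]
r3 m[φ1→ice] = [T, T, T]
r3 m[φ1→slip] = [T, T, T]
r3 m[φ1→wind] = [T, T, T]
r3 m[φ2→ice] = [T, T, T]
r3 m[φ2→fog] = [T, T, T]
r3 m[φ3→slip] = [T, T, F]
r3 m[φ3→sun] = [T, T, T]
r3 m[φ4→snow] = [T, T, T]
r3 m[φ4→wind] = [T, T, F]
r3 m[φ5→cld] = [T, T, T]
r3 m[φ5→fog] = [T, T, T]
r3 m[φ5→wet] = [T, T, T]
r3 m[φ6→ice] = [T, T, T]
r3 m[φ7→sun] = [F, T, F]
r3 m[φ8→fog] = [T, T, T]
r3 m[φ9→sun] = [T, T, T]
r3 m[rain→φ0] = [T, T, T]
r3 m[sprk→φ0] = [T, T, T]
r3 m[ice→φ1] = [T, T, T]
r3 m[ice→φ2] = [T, T, T]
r3 m[ice→φ6] = [T, T, T]
r3 m[slip→φ0] = [T, T, T]
r3 m[slip→φ1] = [T, T, T]
r3 m[slip→φ3] = [T, T, T]
r3 m[snow→φ4] = [T, T, T]
r3 m[cld→φ5] = [T, T, T]
r3 m[fog→φ2] = [T, T, T]
r3 m[fog→φ5] = [T, T, T]
r3 m[fog→φ8] = [T, T, T]
r3 m[wind→φ1] = [T, T, F]
r3 m[wind→φ4] = [T, T, T]
r3 m[sun→φ3] = [F, T, F]
r3 m[sun→φ7] = [T, T, T]
r3 m[sun→φ9] = [F, T, F]
r3 m[wet→φ5] = [T, T, T]
r4 m[φ0→rain] = [T, T, T]
r4 m[φ0→sprk] = [T, T, T]
r4 m[φ0→slip] = [T, T, T]
r4 m[φ1→ice] = [T, T, T]
r4 m[φ1→slip] = [T, T, T]
r4 m[φ1→wind] = [T, T, T]
r4 m[φ2→ice] = [T, T, T]
r4 m[φ2→fog] = [T, T, T]
r4 m[φ3→slip] = [T, T, F]
r4 m[φ3→sun] = [T, T, T]
r4 m[φ4→snow] = [T, T, T]
r4 m[φ4→wind] = [T, T, F]
r4 m[φ5→cld] = [T, T, T]
r4 m[φ5→fog] = [T, T, T]
r4 m[φ5→wet] = [T, T, T]
r4 m[φ6→ice] = [T, T, T]
r4 m[φ7→sun] = [F, T, F]
r4 m[φ8→fog] = [T, T, T]
r4 m[φ9→sun] = [T, T, T]
r4 m[rain→φ0] = [T, T, T]
r4 m[sprk→φ0] = [T, T, T]
r4 m[ice→φ1] = [T, T, T]
r4 m[ice→φ2] = [T, T, T]
r4 m[ice→φ6] = [T, T, T]
r4 m[slip→φ0] = [T, T, F]
r4 m[slip→φ1] = [T, T, F]
r4 m[slip→φ3] = [T, T, T]
r4 m[snow→φ4] = [T, T, T]
r4 m[cld→φ5] = [T, T, T]
r4 m[fog→φ2] = [T, T, T]
r4 m[fog→φ5] = [T, T, T]
r4 m[fog→φ8] = [T, T, T]
r4 m[wind→φ1] = [T, T, F]
r4 m[wind→φ4] = [T, T, T]
r4 m[sun→φ3] = [F, T, F]
r4 m[sun→φ7] = [T, T, T]
r4 m[sun→φ9] = [F, T, F]
r4 m[wet→φ5] = [T, T, T]
r5 m[φ0→rain] = [T, T, T]
r5 m[φ0→sprk] = [T, T, T]
r5 m[φ0→slip] = [T, T, T]
r5 m[φ1→ice] = [T, T, T]
r5 m[φ1→slip] = [T, T, T]
r5 m[φ1→wind] = [T, T, T]
r5 m[φ2→ice] = [T, T, T]
r5 m[φ2→fog] = [T, T, T]
r5 m[φ3→slip] = [T, T, F]
r5 m[φ3→sun] = [T, T, T]
r5 m[φ4→snow] = [T, T, T]
r5 m[φ4→wind] = [T, T, F]
r5 m[φ5→cld] = [T, T, T]
r5 m[φ5→fog] = [T, T, T]
r5 m[φ5→wet] = [T, T, T]
r5 m[φ6→ice] = [T, T, T]
r5 m[φ7→sun] = [F, T, F]
r5 m[φ8→fog] = [T, T, T]
r5 m[φ9→sun] = [T, T, T]
r5 m[rain→φ0] = [T, T, T]
r5 m[sprk→φ0] = [T, T, T]
r5 m[ice→φ1] = [T, T, T]
r5 m[ice→φ2] = [T, T, T]
r5 m[ice→φ6] = [T, T, T]
r5 m[slip→φ0] = [T, T, F]
r5 m[slip→φ1] = [T, T, F]
r5 m[slip→φ3] = [T, T, T]
r5 m[snow→φ4] = [T, T, T]
r5 m[cld→φ5] = [T, T, T]
r5 m[fog→φ2] = [T, T, T]
r5 m[fog→φ5] = [T, T, T]
r5 m[fog→φ8] = [T, T, T]
r5 m[wind→φ1] = [T, T, F]
r5 m[wind→φ4] = [T, T, T]
r5 m[sun→φ3] = [F, T, F]
r5 m[sun→φ7] = [T, T, T]
r5 m[sun→φ9] = [F, T, F]
r5 m[wet→φ5] = [T, T, T]
fixed point reached at round 5
b[sun] = ⊗ incoming = [F, T, F]

b[sun] = [F, T, F]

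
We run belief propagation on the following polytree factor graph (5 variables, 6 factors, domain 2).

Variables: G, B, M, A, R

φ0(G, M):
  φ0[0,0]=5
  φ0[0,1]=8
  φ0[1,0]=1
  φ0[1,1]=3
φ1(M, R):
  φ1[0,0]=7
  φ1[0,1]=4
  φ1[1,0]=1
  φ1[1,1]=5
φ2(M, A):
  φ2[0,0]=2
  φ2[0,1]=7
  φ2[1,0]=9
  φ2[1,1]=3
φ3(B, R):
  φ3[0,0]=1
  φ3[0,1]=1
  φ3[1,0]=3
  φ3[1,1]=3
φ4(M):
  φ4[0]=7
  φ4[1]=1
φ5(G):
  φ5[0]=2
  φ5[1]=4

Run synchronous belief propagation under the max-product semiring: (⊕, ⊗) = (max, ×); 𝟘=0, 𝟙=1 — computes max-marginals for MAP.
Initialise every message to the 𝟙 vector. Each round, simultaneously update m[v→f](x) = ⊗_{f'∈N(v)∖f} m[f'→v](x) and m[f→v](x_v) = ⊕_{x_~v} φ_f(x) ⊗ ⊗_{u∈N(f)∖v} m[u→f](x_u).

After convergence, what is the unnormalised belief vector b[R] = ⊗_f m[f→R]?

init: all messages = 𝟙 over 2 values
r1 m[φ0→G] = [8, 3]
r1 m[φ0→M] = [5, 8]
r1 m[φ1→M] = [7, 5]
r1 m[φ1→R] = [7, 5]
r1 m[φ2→M] = [7, 9]
r1 m[φ2→A] = [9, 7]
r1 m[φ3→B] = [1, 3]
r1 m[φ3→R] = [3, 3]
r1 m[φ4→M] = [7, 1]
r1 m[φ5→G] = [2, 4]
r1 m[G→φ0] = [1, 1]
r1 m[G→φ5] = [1, 1]
r1 m[B→φ3] = [1, 1]
r1 m[M→φ0] = [1, 1]
r1 m[M→φ1] = [1, 1]
r1 m[M→φ2] = [1, 1]
r1 m[M→φ4] = [1, 1]
r1 m[A→φ2] = [1, 1]
r1 m[R→φ1] = [1, 1]
r1 m[R→φ3] = [1, 1]
r2 m[φ0→G] = [8, 3]
r2 m[φ0→M] = [5, 8]
r2 m[φ1→M] = [7, 5]
r2 m[φ1→R] = [7, 5]
r2 m[φ2→M] = [7, 9]
r2 m[φ2→A] = [9, 7]
r2 m[φ3→B] = [1, 3]
r2 m[φ3→R] = [3, 3]
r2 m[φ4→M] = [7, 1]
r2 m[φ5→G] = [2, 4]
r2 m[G→φ0] = [2, 4]
r2 m[G→φ5] = [8, 3]
r2 m[B→φ3] = [1, 1]
r2 m[M→φ0] = [343, 45]
r2 m[M→φ1] = [245, 72]
r2 m[M→φ2] = [245, 40]
r2 m[M→φ4] = [245, 360]
r2 m[A→φ2] = [1, 1]
r2 m[R→φ1] = [3, 3]
r2 m[R→φ3] = [7, 5]
r3 m[φ0→G] = [1715, 343]
r3 m[φ0→M] = [10, 16]
r3 m[φ1→M] = [21, 15]
r3 m[φ1→R] = [1715, 980]
r3 m[φ2→M] = [7, 9]
r3 m[φ2→A] = [490, 1715]
r3 m[φ3→B] = [7, 21]
r3 m[φ3→R] = [3, 3]
r3 m[φ4→M] = [7, 1]
r3 m[φ5→G] = [2, 4]
r3 m[G→φ0] = [2, 4]
r3 m[G→φ5] = [8, 3]
r3 m[B→φ3] = [1, 1]
r3 m[M→φ0] = [343, 45]
r3 m[M→φ1] = [245, 72]
r3 m[M→φ2] = [245, 40]
r3 m[M→φ4] = [245, 360]
r3 m[A→φ2] = [1, 1]
r3 m[R→φ1] = [3, 3]
r3 m[R→φ3] = [7, 5]
r4 m[φ0→G] = [1715, 343]
r4 m[φ0→M] = [10, 16]
r4 m[φ1→M] = [21, 15]
r4 m[φ1→R] = [1715, 980]
r4 m[φ2→M] = [7, 9]
r4 m[φ2→A] = [490, 1715]
r4 m[φ3→B] = [7, 21]
r4 m[φ3→R] = [3, 3]
r4 m[φ4→M] = [7, 1]
r4 m[φ5→G] = [2, 4]
r4 m[G→φ0] = [2, 4]
r4 m[G→φ5] = [1715, 343]
r4 m[B→φ3] = [1, 1]
r4 m[M→φ0] = [1029, 135]
r4 m[M→φ1] = [490, 144]
r4 m[M→φ2] = [1470, 240]
r4 m[M→φ4] = [1470, 2160]
r4 m[A→φ2] = [1, 1]
r4 m[R→φ1] = [3, 3]
r4 m[R→φ3] = [1715, 980]
r5 m[φ0→G] = [5145, 1029]
r5 m[φ0→M] = [10, 16]
r5 m[φ1→M] = [21, 15]
r5 m[φ1→R] = [3430, 1960]
r5 m[φ2→M] = [7, 9]
r5 m[φ2→A] = [2940, 10290]
r5 m[φ3→B] = [1715, 5145]
r5 m[φ3→R] = [3, 3]
r5 m[φ4→M] = [7, 1]
r5 m[φ5→G] = [2, 4]
r5 m[G→φ0] = [2, 4]
r5 m[G→φ5] = [1715, 343]
r5 m[B→φ3] = [1, 1]
r5 m[M→φ0] = [1029, 135]
r5 m[M→φ1] = [490, 144]
r5 m[M→φ2] = [1470, 240]
r5 m[M→φ4] = [1470, 2160]
r5 m[A→φ2] = [1, 1]
r5 m[R→φ1] = [3, 3]
r5 m[R→φ3] = [1715, 980]
r6 m[φ0→G] = [5145, 1029]
r6 m[φ0→M] = [10, 16]
r6 m[φ1→M] = [21, 15]
r6 m[φ1→R] = [3430, 1960]
r6 m[φ2→M] = [7, 9]
r6 m[φ2→A] = [2940, 10290]
r6 m[φ3→B] = [1715, 5145]
r6 m[φ3→R] = [3, 3]
r6 m[φ4→M] = [7, 1]
r6 m[φ5→G] = [2, 4]
r6 m[G→φ0] = [2, 4]
r6 m[G→φ5] = [5145, 1029]
r6 m[B→φ3] = [1, 1]
r6 m[M→φ0] = [1029, 135]
r6 m[M→φ1] = [490, 144]
r6 m[M→φ2] = [1470, 240]
r6 m[M→φ4] = [1470, 2160]
r6 m[A→φ2] = [1, 1]
r6 m[R→φ1] = [3, 3]
r6 m[R→φ3] = [3430, 1960]
r7 m[φ0→G] = [5145, 1029]
r7 m[φ0→M] = [10, 16]
r7 m[φ1→M] = [21, 15]
r7 m[φ1→R] = [3430, 1960]
r7 m[φ2→M] = [7, 9]
r7 m[φ2→A] = [2940, 10290]
r7 m[φ3→B] = [3430, 10290]
r7 m[φ3→R] = [3, 3]
r7 m[φ4→M] = [7, 1]
r7 m[φ5→G] = [2, 4]
r7 m[G→φ0] = [2, 4]
r7 m[G→φ5] = [5145, 1029]
r7 m[B→φ3] = [1, 1]
r7 m[M→φ0] = [1029, 135]
r7 m[M→φ1] = [490, 144]
r7 m[M→φ2] = [1470, 240]
r7 m[M→φ4] = [1470, 2160]
r7 m[A→φ2] = [1, 1]
r7 m[R→φ1] = [3, 3]
r7 m[R→φ3] = [3430, 1960]
r8 m[φ0→G] = [5145, 1029]
r8 m[φ0→M] = [10, 16]
r8 m[φ1→M] = [21, 15]
r8 m[φ1→R] = [3430, 1960]
r8 m[φ2→M] = [7, 9]
r8 m[φ2→A] = [2940, 10290]
r8 m[φ3→B] = [3430, 10290]
r8 m[φ3→R] = [3, 3]
r8 m[φ4→M] = [7, 1]
r8 m[φ5→G] = [2, 4]
r8 m[G→φ0] = [2, 4]
r8 m[G→φ5] = [5145, 1029]
r8 m[B→φ3] = [1, 1]
r8 m[M→φ0] = [1029, 135]
r8 m[M→φ1] = [490, 144]
r8 m[M→φ2] = [1470, 240]
r8 m[M→φ4] = [1470, 2160]
r8 m[A→φ2] = [1, 1]
r8 m[R→φ1] = [3, 3]
r8 m[R→φ3] = [3430, 1960]
fixed point reached at round 8
b[R] = ⊗ incoming = [10290, 5880]

b[R] = [10290, 5880]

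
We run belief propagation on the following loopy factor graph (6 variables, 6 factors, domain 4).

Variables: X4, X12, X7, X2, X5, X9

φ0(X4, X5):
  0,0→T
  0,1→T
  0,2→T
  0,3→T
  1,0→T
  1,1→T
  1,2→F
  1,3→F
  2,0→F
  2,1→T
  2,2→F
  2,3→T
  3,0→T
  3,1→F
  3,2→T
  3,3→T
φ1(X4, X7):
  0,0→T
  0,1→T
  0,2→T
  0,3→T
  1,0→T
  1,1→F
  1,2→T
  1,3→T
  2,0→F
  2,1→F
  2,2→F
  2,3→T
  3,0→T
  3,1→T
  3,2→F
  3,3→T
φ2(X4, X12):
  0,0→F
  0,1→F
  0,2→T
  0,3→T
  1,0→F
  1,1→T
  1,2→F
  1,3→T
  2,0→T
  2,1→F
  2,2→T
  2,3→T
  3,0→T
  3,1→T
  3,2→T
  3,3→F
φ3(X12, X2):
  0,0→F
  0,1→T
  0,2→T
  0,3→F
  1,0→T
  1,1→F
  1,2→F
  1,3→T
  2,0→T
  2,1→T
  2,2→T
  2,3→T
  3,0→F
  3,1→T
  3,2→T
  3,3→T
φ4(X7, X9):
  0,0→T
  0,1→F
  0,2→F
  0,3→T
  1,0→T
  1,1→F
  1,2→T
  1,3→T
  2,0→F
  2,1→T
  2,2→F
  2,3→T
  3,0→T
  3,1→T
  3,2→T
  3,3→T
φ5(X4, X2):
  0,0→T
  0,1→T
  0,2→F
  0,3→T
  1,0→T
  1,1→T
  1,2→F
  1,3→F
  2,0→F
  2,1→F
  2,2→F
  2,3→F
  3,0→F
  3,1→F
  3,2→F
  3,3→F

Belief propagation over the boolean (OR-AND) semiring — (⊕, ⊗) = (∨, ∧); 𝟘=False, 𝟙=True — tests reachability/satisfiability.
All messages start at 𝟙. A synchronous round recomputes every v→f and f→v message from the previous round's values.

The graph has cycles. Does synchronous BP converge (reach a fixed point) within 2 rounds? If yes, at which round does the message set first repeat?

NOT CONVERGED within 2 rounds

init: all messages = 𝟙 over 4 values
r1 m[φ0→X4] = [T, T, T, T]
r1 m[φ0→X5] = [T, T, T, T]
r1 m[φ1→X4] = [T, T, T, T]
r1 m[φ1→X7] = [T, T, T, T]
r1 m[φ2→X4] = [T, T, T, T]
r1 m[φ2→X12] = [T, T, T, T]
r1 m[φ3→X12] = [T, T, T, T]
r1 m[φ3→X2] = [T, T, T, T]
r1 m[φ4→X7] = [T, T, T, T]
r1 m[φ4→X9] = [T, T, T, T]
r1 m[φ5→X4] = [T, T, F, F]
r1 m[φ5→X2] = [T, T, F, T]
r1 m[X4→φ0] = [T, T, T, T]
r1 m[X4→φ1] = [T, T, T, T]
r1 m[X4→φ2] = [T, T, T, T]
r1 m[X4→φ5] = [T, T, T, T]
r1 m[X12→φ2] = [T, T, T, T]
r1 m[X12→φ3] = [T, T, T, T]
r1 m[X7→φ1] = [T, T, T, T]
r1 m[X7→φ4] = [T, T, T, T]
r1 m[X2→φ3] = [T, T, T, T]
r1 m[X2→φ5] = [T, T, T, T]
r1 m[X5→φ0] = [T, T, T, T]
r1 m[X9→φ4] = [T, T, T, T]
r2 m[φ0→X4] = [T, T, T, T]
r2 m[φ0→X5] = [T, T, T, T]
r2 m[φ1→X4] = [T, T, T, T]
r2 m[φ1→X7] = [T, T, T, T]
r2 m[φ2→X4] = [T, T, T, T]
r2 m[φ2→X12] = [T, T, T, T]
r2 m[φ3→X12] = [T, T, T, T]
r2 m[φ3→X2] = [T, T, T, T]
r2 m[φ4→X7] = [T, T, T, T]
r2 m[φ4→X9] = [T, T, T, T]
r2 m[φ5→X4] = [T, T, F, F]
r2 m[φ5→X2] = [T, T, F, T]
r2 m[X4→φ0] = [T, T, F, F]
r2 m[X4→φ1] = [T, T, F, F]
r2 m[X4→φ2] = [T, T, F, F]
r2 m[X4→φ5] = [T, T, T, T]
r2 m[X12→φ2] = [T, T, T, T]
r2 m[X12→φ3] = [T, T, T, T]
r2 m[X7→φ1] = [T, T, T, T]
r2 m[X7→φ4] = [T, T, T, T]
r2 m[X2→φ3] = [T, T, F, T]
r2 m[X2→φ5] = [T, T, T, T]
r2 m[X5→φ0] = [T, T, T, T]
r2 m[X9→φ4] = [T, T, T, T]
no fixed point within 2 rounds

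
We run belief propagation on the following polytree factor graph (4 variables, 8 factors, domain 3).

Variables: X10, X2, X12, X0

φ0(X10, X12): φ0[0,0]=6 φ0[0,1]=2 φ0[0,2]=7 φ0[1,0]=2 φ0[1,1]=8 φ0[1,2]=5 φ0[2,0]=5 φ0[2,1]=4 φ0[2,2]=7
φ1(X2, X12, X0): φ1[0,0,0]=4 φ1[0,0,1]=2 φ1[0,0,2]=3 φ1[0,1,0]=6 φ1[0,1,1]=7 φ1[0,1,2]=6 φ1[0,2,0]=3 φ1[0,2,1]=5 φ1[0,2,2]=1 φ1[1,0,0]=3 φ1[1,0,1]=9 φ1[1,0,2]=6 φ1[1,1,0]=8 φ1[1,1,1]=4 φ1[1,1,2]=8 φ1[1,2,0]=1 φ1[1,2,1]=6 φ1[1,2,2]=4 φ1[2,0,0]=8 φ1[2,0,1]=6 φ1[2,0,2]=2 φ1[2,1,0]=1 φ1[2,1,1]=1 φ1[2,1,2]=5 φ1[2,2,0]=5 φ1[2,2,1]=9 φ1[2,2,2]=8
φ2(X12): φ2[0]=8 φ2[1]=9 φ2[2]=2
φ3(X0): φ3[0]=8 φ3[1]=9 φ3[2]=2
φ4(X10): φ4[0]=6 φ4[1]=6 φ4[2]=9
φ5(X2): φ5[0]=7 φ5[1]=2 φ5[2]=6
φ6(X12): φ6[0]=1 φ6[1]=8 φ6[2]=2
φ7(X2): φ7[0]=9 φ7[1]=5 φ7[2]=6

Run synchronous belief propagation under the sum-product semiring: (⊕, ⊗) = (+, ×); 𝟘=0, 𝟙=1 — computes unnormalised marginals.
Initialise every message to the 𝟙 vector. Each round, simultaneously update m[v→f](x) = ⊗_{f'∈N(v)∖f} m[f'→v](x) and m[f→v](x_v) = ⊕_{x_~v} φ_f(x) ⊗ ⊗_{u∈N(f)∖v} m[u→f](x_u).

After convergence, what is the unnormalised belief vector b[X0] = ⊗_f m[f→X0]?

b[X0] = [32346144, 38451348, 9719640]

init: all messages = 𝟙 over 3 values
r1 m[φ0→X10] = [15, 15, 16]
r1 m[φ0→X12] = [13, 14, 19]
r1 m[φ1→X2] = [37, 49, 45]
r1 m[φ1→X12] = [43, 46, 42]
r1 m[φ1→X0] = [39, 49, 43]
r1 m[φ2→X12] = [8, 9, 2]
r1 m[φ3→X0] = [8, 9, 2]
r1 m[φ4→X10] = [6, 6, 9]
r1 m[φ5→X2] = [7, 2, 6]
r1 m[φ6→X12] = [1, 8, 2]
r1 m[φ7→X2] = [9, 5, 6]
r1 m[X10→φ0] = [1, 1, 1]
r1 m[X10→φ4] = [1, 1, 1]
r1 m[X2→φ1] = [1, 1, 1]
r1 m[X2→φ5] = [1, 1, 1]
r1 m[X2→φ7] = [1, 1, 1]
r1 m[X12→φ0] = [1, 1, 1]
r1 m[X12→φ1] = [1, 1, 1]
r1 m[X12→φ2] = [1, 1, 1]
r1 m[X12→φ6] = [1, 1, 1]
r1 m[X0→φ1] = [1, 1, 1]
r1 m[X0→φ3] = [1, 1, 1]
r2 m[φ0→X10] = [15, 15, 16]
r2 m[φ0→X12] = [13, 14, 19]
r2 m[φ1→X2] = [37, 49, 45]
r2 m[φ1→X12] = [43, 46, 42]
r2 m[φ1→X0] = [39, 49, 43]
r2 m[φ2→X12] = [8, 9, 2]
r2 m[φ3→X0] = [8, 9, 2]
r2 m[φ4→X10] = [6, 6, 9]
r2 m[φ5→X2] = [7, 2, 6]
r2 m[φ6→X12] = [1, 8, 2]
r2 m[φ7→X2] = [9, 5, 6]
r2 m[X10→φ0] = [6, 6, 9]
r2 m[X10→φ4] = [15, 15, 16]
r2 m[X2→φ1] = [63, 10, 36]
r2 m[X2→φ5] = [333, 245, 270]
r2 m[X2→φ7] = [259, 98, 270]
r2 m[X12→φ0] = [344, 3312, 168]
r2 m[X12→φ1] = [104, 1008, 76]
r2 m[X12→φ2] = [559, 5152, 1596]
r2 m[X12→φ6] = [4472, 5796, 1596]
r2 m[X0→φ1] = [8, 9, 2]
r2 m[X0→φ3] = [39, 49, 43]
r3 m[φ0→X10] = [9864, 28024, 16144]
r3 m[φ0→X12] = [93, 96, 135]
r3 m[φ1→X2] = [135204, 134416, 50316]
r3 m[φ1→X12] = [9090, 9881, 10105]
r3 m[φ1→X0] = [586036, 619188, 706204]
r3 m[φ2→X12] = [8, 9, 2]
r3 m[φ3→X0] = [8, 9, 2]
r3 m[φ4→X10] = [6, 6, 9]
r3 m[φ5→X2] = [7, 2, 6]
r3 m[φ6→X12] = [1, 8, 2]
r3 m[φ7→X2] = [9, 5, 6]
r3 m[X10→φ0] = [6, 6, 9]
r3 m[X10→φ4] = [15, 15, 16]
r3 m[X2→φ1] = [63, 10, 36]
r3 m[X2→φ5] = [333, 245, 270]
r3 m[X2→φ7] = [259, 98, 270]
r3 m[X12→φ0] = [344, 3312, 168]
r3 m[X12→φ1] = [104, 1008, 76]
r3 m[X12→φ2] = [559, 5152, 1596]
r3 m[X12→φ6] = [4472, 5796, 1596]
r3 m[X0→φ1] = [8, 9, 2]
r3 m[X0→φ3] = [39, 49, 43]
r4 m[φ0→X10] = [9864, 28024, 16144]
r4 m[φ0→X12] = [93, 96, 135]
r4 m[φ1→X2] = [135204, 134416, 50316]
r4 m[φ1→X12] = [9090, 9881, 10105]
r4 m[φ1→X0] = [586036, 619188, 706204]
r4 m[φ2→X12] = [8, 9, 2]
r4 m[φ3→X0] = [8, 9, 2]
r4 m[φ4→X10] = [6, 6, 9]
r4 m[φ5→X2] = [7, 2, 6]
r4 m[φ6→X12] = [1, 8, 2]
r4 m[φ7→X2] = [9, 5, 6]
r4 m[X10→φ0] = [6, 6, 9]
r4 m[X10→φ4] = [9864, 28024, 16144]
r4 m[X2→φ1] = [63, 10, 36]
r4 m[X2→φ5] = [1216836, 672080, 301896]
r4 m[X2→φ7] = [946428, 268832, 301896]
r4 m[X12→φ0] = [72720, 711432, 40420]
r4 m[X12→φ1] = [744, 6912, 540]
r4 m[X12→φ2] = [845370, 7588608, 2728350]
r4 m[X12→φ6] = [6762960, 8537184, 2728350]
r4 m[X0→φ1] = [8, 9, 2]
r4 m[X0→φ3] = [586036, 619188, 706204]
r5 m[φ0→X10] = [2142124, 6038996, 3492268]
r5 m[φ0→X12] = [93, 96, 135]
r5 m[φ1→X2] = [930180, 926640, 351372]
r5 m[φ1→X12] = [9090, 9881, 10105]
r5 m[φ1→X0] = [4043268, 4272372, 4859820]
r5 m[φ2→X12] = [8, 9, 2]
r5 m[φ3→X0] = [8, 9, 2]
r5 m[φ4→X10] = [6, 6, 9]
r5 m[φ5→X2] = [7, 2, 6]
r5 m[φ6→X12] = [1, 8, 2]
r5 m[φ7→X2] = [9, 5, 6]
r5 m[X10→φ0] = [6, 6, 9]
r5 m[X10→φ4] = [9864, 28024, 16144]
r5 m[X2→φ1] = [63, 10, 36]
r5 m[X2→φ5] = [1216836, 672080, 301896]
r5 m[X2→φ7] = [946428, 268832, 301896]
r5 m[X12→φ0] = [72720, 711432, 40420]
r5 m[X12→φ1] = [744, 6912, 540]
r5 m[X12→φ2] = [845370, 7588608, 2728350]
r5 m[X12→φ6] = [6762960, 8537184, 2728350]
r5 m[X0→φ1] = [8, 9, 2]
r5 m[X0→φ3] = [586036, 619188, 706204]
r6 m[φ0→X10] = [2142124, 6038996, 3492268]
r6 m[φ0→X12] = [93, 96, 135]
r6 m[φ1→X2] = [930180, 926640, 351372]
r6 m[φ1→X12] = [9090, 9881, 10105]
r6 m[φ1→X0] = [4043268, 4272372, 4859820]
r6 m[φ2→X12] = [8, 9, 2]
r6 m[φ3→X0] = [8, 9, 2]
r6 m[φ4→X10] = [6, 6, 9]
r6 m[φ5→X2] = [7, 2, 6]
r6 m[φ6→X12] = [1, 8, 2]
r6 m[φ7→X2] = [9, 5, 6]
r6 m[X10→φ0] = [6, 6, 9]
r6 m[X10→φ4] = [2142124, 6038996, 3492268]
r6 m[X2→φ1] = [63, 10, 36]
r6 m[X2→φ5] = [8371620, 4633200, 2108232]
r6 m[X2→φ7] = [6511260, 1853280, 2108232]
r6 m[X12→φ0] = [72720, 711432, 40420]
r6 m[X12→φ1] = [744, 6912, 540]
r6 m[X12→φ2] = [845370, 7588608, 2728350]
r6 m[X12→φ6] = [6762960, 8537184, 2728350]
r6 m[X0→φ1] = [8, 9, 2]
r6 m[X0→φ3] = [4043268, 4272372, 4859820]
r7 m[φ0→X10] = [2142124, 6038996, 3492268]
r7 m[φ0→X12] = [93, 96, 135]
r7 m[φ1→X2] = [930180, 926640, 351372]
r7 m[φ1→X12] = [9090, 9881, 10105]
r7 m[φ1→X0] = [4043268, 4272372, 4859820]
r7 m[φ2→X12] = [8, 9, 2]
r7 m[φ3→X0] = [8, 9, 2]
r7 m[φ4→X10] = [6, 6, 9]
r7 m[φ5→X2] = [7, 2, 6]
r7 m[φ6→X12] = [1, 8, 2]
r7 m[φ7→X2] = [9, 5, 6]
r7 m[X10→φ0] = [6, 6, 9]
r7 m[X10→φ4] = [2142124, 6038996, 3492268]
r7 m[X2→φ1] = [63, 10, 36]
r7 m[X2→φ5] = [8371620, 4633200, 2108232]
r7 m[X2→φ7] = [6511260, 1853280, 2108232]
r7 m[X12→φ0] = [72720, 711432, 40420]
r7 m[X12→φ1] = [744, 6912, 540]
r7 m[X12→φ2] = [845370, 7588608, 2728350]
r7 m[X12→φ6] = [6762960, 8537184, 2728350]
r7 m[X0→φ1] = [8, 9, 2]
r7 m[X0→φ3] = [4043268, 4272372, 4859820]
fixed point reached at round 7
b[X0] = ⊗ incoming = [32346144, 38451348, 9719640]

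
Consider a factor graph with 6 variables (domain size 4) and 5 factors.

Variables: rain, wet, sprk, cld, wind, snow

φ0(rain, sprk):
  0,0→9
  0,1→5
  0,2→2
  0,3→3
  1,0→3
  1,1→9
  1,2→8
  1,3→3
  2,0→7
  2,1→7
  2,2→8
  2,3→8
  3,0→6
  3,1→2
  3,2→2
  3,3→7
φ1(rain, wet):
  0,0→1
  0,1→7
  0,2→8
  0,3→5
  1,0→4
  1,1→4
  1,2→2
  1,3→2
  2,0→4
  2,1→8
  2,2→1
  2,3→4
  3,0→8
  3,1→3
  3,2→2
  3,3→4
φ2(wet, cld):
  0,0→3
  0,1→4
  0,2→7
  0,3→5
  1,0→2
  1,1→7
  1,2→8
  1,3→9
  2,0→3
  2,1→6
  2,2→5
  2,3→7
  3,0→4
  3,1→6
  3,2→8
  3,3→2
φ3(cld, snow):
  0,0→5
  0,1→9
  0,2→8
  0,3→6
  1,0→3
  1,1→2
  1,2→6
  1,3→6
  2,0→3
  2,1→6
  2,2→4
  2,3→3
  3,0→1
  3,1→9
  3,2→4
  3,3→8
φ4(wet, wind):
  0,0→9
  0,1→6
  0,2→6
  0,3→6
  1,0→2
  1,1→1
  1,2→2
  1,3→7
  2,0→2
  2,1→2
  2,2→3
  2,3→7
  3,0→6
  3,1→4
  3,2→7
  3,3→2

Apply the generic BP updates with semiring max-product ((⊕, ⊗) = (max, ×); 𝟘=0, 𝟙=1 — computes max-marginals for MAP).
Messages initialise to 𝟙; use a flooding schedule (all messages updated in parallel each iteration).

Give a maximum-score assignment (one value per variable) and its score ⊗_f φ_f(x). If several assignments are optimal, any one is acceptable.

assignment: (rain=2, wet=1, sprk=2, cld=3, wind=3, snow=1); score = 36288

init: all messages = 𝟙 over 4 values
r1 m[φ0→rain] = [9, 9, 8, 7]
r1 m[φ0→sprk] = [9, 9, 8, 8]
r1 m[φ1→rain] = [8, 4, 8, 8]
r1 m[φ1→wet] = [8, 8, 8, 5]
r1 m[φ2→wet] = [7, 9, 7, 8]
r1 m[φ2→cld] = [4, 7, 8, 9]
r1 m[φ3→cld] = [9, 6, 6, 9]
r1 m[φ3→snow] = [5, 9, 8, 8]
r1 m[φ4→wet] = [9, 7, 7, 7]
r1 m[φ4→wind] = [9, 6, 7, 7]
r1 m[rain→φ0] = [1, 1, 1, 1]
r1 m[rain→φ1] = [1, 1, 1, 1]
r1 m[wet→φ1] = [1, 1, 1, 1]
r1 m[wet→φ2] = [1, 1, 1, 1]
r1 m[wet→φ4] = [1, 1, 1, 1]
r1 m[sprk→φ0] = [1, 1, 1, 1]
r1 m[cld→φ2] = [1, 1, 1, 1]
r1 m[cld→φ3] = [1, 1, 1, 1]
r1 m[wind→φ4] = [1, 1, 1, 1]
r1 m[snow→φ3] = [1, 1, 1, 1]
r2 m[φ0→rain] = [9, 9, 8, 7]
r2 m[φ0→sprk] = [9, 9, 8, 8]
r2 m[φ1→rain] = [8, 4, 8, 8]
r2 m[φ1→wet] = [8, 8, 8, 5]
r2 m[φ2→wet] = [7, 9, 7, 8]
r2 m[φ2→cld] = [4, 7, 8, 9]
r2 m[φ3→cld] = [9, 6, 6, 9]
r2 m[φ3→snow] = [5, 9, 8, 8]
r2 m[φ4→wet] = [9, 7, 7, 7]
r2 m[φ4→wind] = [9, 6, 7, 7]
r2 m[rain→φ0] = [8, 4, 8, 8]
r2 m[rain→φ1] = [9, 9, 8, 7]
r2 m[wet→φ1] = [63, 63, 49, 56]
r2 m[wet→φ2] = [72, 56, 56, 35]
r2 m[wet→φ4] = [56, 72, 56, 40]
r2 m[sprk→φ0] = [1, 1, 1, 1]
r2 m[cld→φ2] = [9, 6, 6, 9]
r2 m[cld→φ3] = [4, 7, 8, 9]
r2 m[wind→φ4] = [1, 1, 1, 1]
r2 m[snow→φ3] = [1, 1, 1, 1]
r3 m[φ0→rain] = [9, 9, 8, 7]
r3 m[φ0→sprk] = [72, 56, 64, 64]
r3 m[φ1→rain] = [441, 252, 504, 504]
r3 m[φ1→wet] = [56, 64, 72, 45]
r3 m[φ2→wet] = [45, 81, 63, 48]
r3 m[φ2→cld] = [216, 392, 504, 504]
r3 m[φ3→cld] = [9, 6, 6, 9]
r3 m[φ3→snow] = [24, 81, 42, 72]
r3 m[φ4→wet] = [9, 7, 7, 7]
r3 m[φ4→wind] = [504, 336, 336, 504]
r3 m[rain→φ0] = [8, 4, 8, 8]
r3 m[rain→φ1] = [9, 9, 8, 7]
r3 m[wet→φ1] = [63, 63, 49, 56]
r3 m[wet→φ2] = [72, 56, 56, 35]
r3 m[wet→φ4] = [56, 72, 56, 40]
r3 m[sprk→φ0] = [1, 1, 1, 1]
r3 m[cld→φ2] = [9, 6, 6, 9]
r3 m[cld→φ3] = [4, 7, 8, 9]
r3 m[wind→φ4] = [1, 1, 1, 1]
r3 m[snow→φ3] = [1, 1, 1, 1]
r4 m[φ0→rain] = [9, 9, 8, 7]
r4 m[φ0→sprk] = [72, 56, 64, 64]
r4 m[φ1→rain] = [441, 252, 504, 504]
r4 m[φ1→wet] = [56, 64, 72, 45]
r4 m[φ2→wet] = [45, 81, 63, 48]
r4 m[φ2→cld] = [216, 392, 504, 504]
r4 m[φ3→cld] = [9, 6, 6, 9]
r4 m[φ3→snow] = [24, 81, 42, 72]
r4 m[φ4→wet] = [9, 7, 7, 7]
r4 m[φ4→wind] = [504, 336, 336, 504]
r4 m[rain→φ0] = [441, 252, 504, 504]
r4 m[rain→φ1] = [9, 9, 8, 7]
r4 m[wet→φ1] = [405, 567, 441, 336]
r4 m[wet→φ2] = [504, 448, 504, 315]
r4 m[wet→φ4] = [2520, 5184, 4536, 2160]
r4 m[sprk→φ0] = [1, 1, 1, 1]
r4 m[cld→φ2] = [9, 6, 6, 9]
r4 m[cld→φ3] = [216, 392, 504, 504]
r4 m[wind→φ4] = [1, 1, 1, 1]
r4 m[snow→φ3] = [1, 1, 1, 1]
r5 m[φ0→rain] = [9, 9, 8, 7]
r5 m[φ0→sprk] = [3969, 3528, 4032, 4032]
r5 m[φ1→rain] = [3969, 2268, 4536, 3240]
r5 m[φ1→wet] = [56, 64, 72, 45]
r5 m[φ2→wet] = [45, 81, 63, 48]
r5 m[φ2→cld] = [1512, 3136, 3584, 4032]
r5 m[φ3→cld] = [9, 6, 6, 9]
r5 m[φ3→snow] = [1512, 4536, 2352, 4032]
r5 m[φ4→wet] = [9, 7, 7, 7]
r5 m[φ4→wind] = [22680, 15120, 15120, 36288]
r5 m[rain→φ0] = [441, 252, 504, 504]
r5 m[rain→φ1] = [9, 9, 8, 7]
r5 m[wet→φ1] = [405, 567, 441, 336]
r5 m[wet→φ2] = [504, 448, 504, 315]
r5 m[wet→φ4] = [2520, 5184, 4536, 2160]
r5 m[sprk→φ0] = [1, 1, 1, 1]
r5 m[cld→φ2] = [9, 6, 6, 9]
r5 m[cld→φ3] = [216, 392, 504, 504]
r5 m[wind→φ4] = [1, 1, 1, 1]
r5 m[snow→φ3] = [1, 1, 1, 1]
r6 m[φ0→rain] = [9, 9, 8, 7]
r6 m[φ0→sprk] = [3969, 3528, 4032, 4032]
r6 m[φ1→rain] = [3969, 2268, 4536, 3240]
r6 m[φ1→wet] = [56, 64, 72, 45]
r6 m[φ2→wet] = [45, 81, 63, 48]
r6 m[φ2→cld] = [1512, 3136, 3584, 4032]
r6 m[φ3→cld] = [9, 6, 6, 9]
r6 m[φ3→snow] = [1512, 4536, 2352, 4032]
r6 m[φ4→wet] = [9, 7, 7, 7]
r6 m[φ4→wind] = [22680, 15120, 15120, 36288]
r6 m[rain→φ0] = [3969, 2268, 4536, 3240]
r6 m[rain→φ1] = [9, 9, 8, 7]
r6 m[wet→φ1] = [405, 567, 441, 336]
r6 m[wet→φ2] = [504, 448, 504, 315]
r6 m[wet→φ4] = [2520, 5184, 4536, 2160]
r6 m[sprk→φ0] = [1, 1, 1, 1]
r6 m[cld→φ2] = [9, 6, 6, 9]
r6 m[cld→φ3] = [1512, 3136, 3584, 4032]
r6 m[wind→φ4] = [1, 1, 1, 1]
r6 m[snow→φ3] = [1, 1, 1, 1]
r7 m[φ0→rain] = [9, 9, 8, 7]
r7 m[φ0→sprk] = [35721, 31752, 36288, 36288]
r7 m[φ1→rain] = [3969, 2268, 4536, 3240]
r7 m[φ1→wet] = [56, 64, 72, 45]
r7 m[φ2→wet] = [45, 81, 63, 48]
r7 m[φ2→cld] = [1512, 3136, 3584, 4032]
r7 m[φ3→cld] = [9, 6, 6, 9]
r7 m[φ3→snow] = [10752, 36288, 18816, 32256]
r7 m[φ4→wet] = [9, 7, 7, 7]
r7 m[φ4→wind] = [22680, 15120, 15120, 36288]
r7 m[rain→φ0] = [3969, 2268, 4536, 3240]
r7 m[rain→φ1] = [9, 9, 8, 7]
r7 m[wet→φ1] = [405, 567, 441, 336]
r7 m[wet→φ2] = [504, 448, 504, 315]
r7 m[wet→φ4] = [2520, 5184, 4536, 2160]
r7 m[sprk→φ0] = [1, 1, 1, 1]
r7 m[cld→φ2] = [9, 6, 6, 9]
r7 m[cld→φ3] = [1512, 3136, 3584, 4032]
r7 m[wind→φ4] = [1, 1, 1, 1]
r7 m[snow→φ3] = [1, 1, 1, 1]
r8 m[φ0→rain] = [9, 9, 8, 7]
r8 m[φ0→sprk] = [35721, 31752, 36288, 36288]
r8 m[φ1→rain] = [3969, 2268, 4536, 3240]
r8 m[φ1→wet] = [56, 64, 72, 45]
r8 m[φ2→wet] = [45, 81, 63, 48]
r8 m[φ2→cld] = [1512, 3136, 3584, 4032]
r8 m[φ3→cld] = [9, 6, 6, 9]
r8 m[φ3→snow] = [10752, 36288, 18816, 32256]
r8 m[φ4→wet] = [9, 7, 7, 7]
r8 m[φ4→wind] = [22680, 15120, 15120, 36288]
r8 m[rain→φ0] = [3969, 2268, 4536, 3240]
r8 m[rain→φ1] = [9, 9, 8, 7]
r8 m[wet→φ1] = [405, 567, 441, 336]
r8 m[wet→φ2] = [504, 448, 504, 315]
r8 m[wet→φ4] = [2520, 5184, 4536, 2160]
r8 m[sprk→φ0] = [1, 1, 1, 1]
r8 m[cld→φ2] = [9, 6, 6, 9]
r8 m[cld→φ3] = [1512, 3136, 3584, 4032]
r8 m[wind→φ4] = [1, 1, 1, 1]
r8 m[snow→φ3] = [1, 1, 1, 1]
fixed point reached at round 8
traceback from rain: (rain=2, wet=1, sprk=2, cld=3, wind=3, snow=1), score=36288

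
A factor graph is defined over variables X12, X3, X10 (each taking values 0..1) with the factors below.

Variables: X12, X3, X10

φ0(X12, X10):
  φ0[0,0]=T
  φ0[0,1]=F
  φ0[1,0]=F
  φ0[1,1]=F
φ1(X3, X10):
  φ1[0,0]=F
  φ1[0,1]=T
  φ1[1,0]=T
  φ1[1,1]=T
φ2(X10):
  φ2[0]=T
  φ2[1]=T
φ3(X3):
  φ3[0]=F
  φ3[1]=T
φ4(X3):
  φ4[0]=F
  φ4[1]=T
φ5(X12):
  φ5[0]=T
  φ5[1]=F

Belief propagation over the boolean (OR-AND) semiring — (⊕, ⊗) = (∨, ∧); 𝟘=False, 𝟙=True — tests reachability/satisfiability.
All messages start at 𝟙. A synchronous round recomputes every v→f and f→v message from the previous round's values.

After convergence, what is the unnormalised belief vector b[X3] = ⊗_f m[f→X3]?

init: all messages = 𝟙 over 2 values
r1 m[φ0→X12] = [T, F]
r1 m[φ0→X10] = [T, F]
r1 m[φ1→X3] = [T, T]
r1 m[φ1→X10] = [T, T]
r1 m[φ2→X10] = [T, T]
r1 m[φ3→X3] = [F, T]
r1 m[φ4→X3] = [F, T]
r1 m[φ5→X12] = [T, F]
r1 m[X12→φ0] = [T, T]
r1 m[X12→φ5] = [T, T]
r1 m[X3→φ1] = [T, T]
r1 m[X3→φ3] = [T, T]
r1 m[X3→φ4] = [T, T]
r1 m[X10→φ0] = [T, T]
r1 m[X10→φ1] = [T, T]
r1 m[X10→φ2] = [T, T]
r2 m[φ0→X12] = [T, F]
r2 m[φ0→X10] = [T, F]
r2 m[φ1→X3] = [T, T]
r2 m[φ1→X10] = [T, T]
r2 m[φ2→X10] = [T, T]
r2 m[φ3→X3] = [F, T]
r2 m[φ4→X3] = [F, T]
r2 m[φ5→X12] = [T, F]
r2 m[X12→φ0] = [T, F]
r2 m[X12→φ5] = [T, F]
r2 m[X3→φ1] = [F, T]
r2 m[X3→φ3] = [F, T]
r2 m[X3→φ4] = [F, T]
r2 m[X10→φ0] = [T, T]
r2 m[X10→φ1] = [T, F]
r2 m[X10→φ2] = [T, F]
r3 m[φ0→X12] = [T, F]
r3 m[φ0→X10] = [T, F]
r3 m[φ1→X3] = [F, T]
r3 m[φ1→X10] = [T, T]
r3 m[φ2→X10] = [T, T]
r3 m[φ3→X3] = [F, T]
r3 m[φ4→X3] = [F, T]
r3 m[φ5→X12] = [T, F]
r3 m[X12→φ0] = [T, F]
r3 m[X12→φ5] = [T, F]
r3 m[X3→φ1] = [F, T]
r3 m[X3→φ3] = [F, T]
r3 m[X3→φ4] = [F, T]
r3 m[X10→φ0] = [T, T]
r3 m[X10→φ1] = [T, F]
r3 m[X10→φ2] = [T, F]
r4 m[φ0→X12] = [T, F]
r4 m[φ0→X10] = [T, F]
r4 m[φ1→X3] = [F, T]
r4 m[φ1→X10] = [T, T]
r4 m[φ2→X10] = [T, T]
r4 m[φ3→X3] = [F, T]
r4 m[φ4→X3] = [F, T]
r4 m[φ5→X12] = [T, F]
r4 m[X12→φ0] = [T, F]
r4 m[X12→φ5] = [T, F]
r4 m[X3→φ1] = [F, T]
r4 m[X3→φ3] = [F, T]
r4 m[X3→φ4] = [F, T]
r4 m[X10→φ0] = [T, T]
r4 m[X10→φ1] = [T, F]
r4 m[X10→φ2] = [T, F]
fixed point reached at round 4
b[X3] = ⊗ incoming = [F, T]

b[X3] = [F, T]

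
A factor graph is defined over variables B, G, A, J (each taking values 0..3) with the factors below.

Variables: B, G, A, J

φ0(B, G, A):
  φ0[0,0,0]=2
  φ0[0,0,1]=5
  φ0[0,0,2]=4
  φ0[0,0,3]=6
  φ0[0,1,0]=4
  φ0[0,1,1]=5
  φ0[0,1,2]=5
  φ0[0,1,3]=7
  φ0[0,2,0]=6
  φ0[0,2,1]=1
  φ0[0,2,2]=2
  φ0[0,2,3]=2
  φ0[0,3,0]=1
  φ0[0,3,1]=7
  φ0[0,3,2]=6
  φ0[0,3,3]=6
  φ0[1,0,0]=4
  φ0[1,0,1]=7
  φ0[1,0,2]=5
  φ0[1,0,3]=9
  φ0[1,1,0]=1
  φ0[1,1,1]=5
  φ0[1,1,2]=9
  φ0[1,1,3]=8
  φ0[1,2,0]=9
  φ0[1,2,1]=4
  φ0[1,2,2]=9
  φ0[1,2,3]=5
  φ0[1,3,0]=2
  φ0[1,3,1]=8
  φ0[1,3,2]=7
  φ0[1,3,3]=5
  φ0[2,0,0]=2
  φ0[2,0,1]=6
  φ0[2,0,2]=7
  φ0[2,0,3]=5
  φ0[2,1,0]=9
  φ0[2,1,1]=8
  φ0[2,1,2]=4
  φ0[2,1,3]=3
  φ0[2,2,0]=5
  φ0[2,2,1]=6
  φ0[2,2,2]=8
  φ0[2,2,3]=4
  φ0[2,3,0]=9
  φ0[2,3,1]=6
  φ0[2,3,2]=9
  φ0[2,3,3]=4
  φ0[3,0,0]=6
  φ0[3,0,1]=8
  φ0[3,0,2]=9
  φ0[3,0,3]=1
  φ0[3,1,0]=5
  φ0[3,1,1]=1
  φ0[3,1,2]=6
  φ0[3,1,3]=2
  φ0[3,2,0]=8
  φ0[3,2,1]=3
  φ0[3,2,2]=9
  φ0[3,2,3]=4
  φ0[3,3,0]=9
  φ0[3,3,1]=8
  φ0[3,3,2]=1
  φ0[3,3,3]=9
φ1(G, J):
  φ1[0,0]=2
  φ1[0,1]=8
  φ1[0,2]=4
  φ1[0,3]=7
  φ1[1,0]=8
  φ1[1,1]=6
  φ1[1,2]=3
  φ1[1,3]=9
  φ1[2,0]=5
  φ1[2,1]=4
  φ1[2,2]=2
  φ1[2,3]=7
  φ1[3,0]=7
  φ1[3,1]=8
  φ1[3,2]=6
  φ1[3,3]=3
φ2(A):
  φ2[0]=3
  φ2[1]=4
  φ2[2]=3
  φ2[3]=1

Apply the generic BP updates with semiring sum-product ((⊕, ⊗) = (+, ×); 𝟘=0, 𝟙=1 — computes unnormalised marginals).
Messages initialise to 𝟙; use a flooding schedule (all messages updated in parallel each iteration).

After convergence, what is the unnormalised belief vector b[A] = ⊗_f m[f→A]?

init: all messages = 𝟙 over 4 values
r1 m[φ0→B] = [69, 97, 95, 89]
r1 m[φ0→G] = [86, 82, 85, 97]
r1 m[φ0→A] = [82, 88, 100, 80]
r1 m[φ1→G] = [21, 26, 18, 24]
r1 m[φ1→J] = [22, 26, 15, 26]
r1 m[φ2→A] = [3, 4, 3, 1]
r1 m[B→φ0] = [1, 1, 1, 1]
r1 m[G→φ0] = [1, 1, 1, 1]
r1 m[G→φ1] = [1, 1, 1, 1]
r1 m[A→φ0] = [1, 1, 1, 1]
r1 m[A→φ2] = [1, 1, 1, 1]
r1 m[J→φ1] = [1, 1, 1, 1]
r2 m[φ0→B] = [69, 97, 95, 89]
r2 m[φ0→G] = [86, 82, 85, 97]
r2 m[φ0→A] = [82, 88, 100, 80]
r2 m[φ1→G] = [21, 26, 18, 24]
r2 m[φ1→J] = [22, 26, 15, 26]
r2 m[φ2→A] = [3, 4, 3, 1]
r2 m[B→φ0] = [1, 1, 1, 1]
r2 m[G→φ0] = [21, 26, 18, 24]
r2 m[G→φ1] = [86, 82, 85, 97]
r2 m[A→φ0] = [3, 4, 3, 1]
r2 m[A→φ2] = [82, 88, 100, 80]
r2 m[J→φ1] = [1, 1, 1, 1]
r3 m[φ0→B] = [4188, 5738, 6274, 5562]
r3 m[φ0→G] = [242, 225, 239, 272]
r3 m[φ0→A] = [1796, 1988, 2205, 1807]
r3 m[φ1→G] = [21, 26, 18, 24]
r3 m[φ1→J] = [1932, 2296, 1342, 2226]
r3 m[φ2→A] = [3, 4, 3, 1]
r3 m[B→φ0] = [1, 1, 1, 1]
r3 m[G→φ0] = [21, 26, 18, 24]
r3 m[G→φ1] = [86, 82, 85, 97]
r3 m[A→φ0] = [3, 4, 3, 1]
r3 m[A→φ2] = [82, 88, 100, 80]
r3 m[J→φ1] = [1, 1, 1, 1]
r4 m[φ0→B] = [4188, 5738, 6274, 5562]
r4 m[φ0→G] = [242, 225, 239, 272]
r4 m[φ0→A] = [1796, 1988, 2205, 1807]
r4 m[φ1→G] = [21, 26, 18, 24]
r4 m[φ1→J] = [1932, 2296, 1342, 2226]
r4 m[φ2→A] = [3, 4, 3, 1]
r4 m[B→φ0] = [1, 1, 1, 1]
r4 m[G→φ0] = [21, 26, 18, 24]
r4 m[G→φ1] = [242, 225, 239, 272]
r4 m[A→φ0] = [3, 4, 3, 1]
r4 m[A→φ2] = [1796, 1988, 2205, 1807]
r4 m[J→φ1] = [1, 1, 1, 1]
r5 m[φ0→B] = [4188, 5738, 6274, 5562]
r5 m[φ0→G] = [242, 225, 239, 272]
r5 m[φ0→A] = [1796, 1988, 2205, 1807]
r5 m[φ1→G] = [21, 26, 18, 24]
r5 m[φ1→J] = [5383, 6418, 3753, 6208]
r5 m[φ2→A] = [3, 4, 3, 1]
r5 m[B→φ0] = [1, 1, 1, 1]
r5 m[G→φ0] = [21, 26, 18, 24]
r5 m[G→φ1] = [242, 225, 239, 272]
r5 m[A→φ0] = [3, 4, 3, 1]
r5 m[A→φ2] = [1796, 1988, 2205, 1807]
r5 m[J→φ1] = [1, 1, 1, 1]
r6 m[φ0→B] = [4188, 5738, 6274, 5562]
r6 m[φ0→G] = [242, 225, 239, 272]
r6 m[φ0→A] = [1796, 1988, 2205, 1807]
r6 m[φ1→G] = [21, 26, 18, 24]
r6 m[φ1→J] = [5383, 6418, 3753, 6208]
r6 m[φ2→A] = [3, 4, 3, 1]
r6 m[B→φ0] = [1, 1, 1, 1]
r6 m[G→φ0] = [21, 26, 18, 24]
r6 m[G→φ1] = [242, 225, 239, 272]
r6 m[A→φ0] = [3, 4, 3, 1]
r6 m[A→φ2] = [1796, 1988, 2205, 1807]
r6 m[J→φ1] = [1, 1, 1, 1]
fixed point reached at round 6
b[A] = ⊗ incoming = [5388, 7952, 6615, 1807]

b[A] = [5388, 7952, 6615, 1807]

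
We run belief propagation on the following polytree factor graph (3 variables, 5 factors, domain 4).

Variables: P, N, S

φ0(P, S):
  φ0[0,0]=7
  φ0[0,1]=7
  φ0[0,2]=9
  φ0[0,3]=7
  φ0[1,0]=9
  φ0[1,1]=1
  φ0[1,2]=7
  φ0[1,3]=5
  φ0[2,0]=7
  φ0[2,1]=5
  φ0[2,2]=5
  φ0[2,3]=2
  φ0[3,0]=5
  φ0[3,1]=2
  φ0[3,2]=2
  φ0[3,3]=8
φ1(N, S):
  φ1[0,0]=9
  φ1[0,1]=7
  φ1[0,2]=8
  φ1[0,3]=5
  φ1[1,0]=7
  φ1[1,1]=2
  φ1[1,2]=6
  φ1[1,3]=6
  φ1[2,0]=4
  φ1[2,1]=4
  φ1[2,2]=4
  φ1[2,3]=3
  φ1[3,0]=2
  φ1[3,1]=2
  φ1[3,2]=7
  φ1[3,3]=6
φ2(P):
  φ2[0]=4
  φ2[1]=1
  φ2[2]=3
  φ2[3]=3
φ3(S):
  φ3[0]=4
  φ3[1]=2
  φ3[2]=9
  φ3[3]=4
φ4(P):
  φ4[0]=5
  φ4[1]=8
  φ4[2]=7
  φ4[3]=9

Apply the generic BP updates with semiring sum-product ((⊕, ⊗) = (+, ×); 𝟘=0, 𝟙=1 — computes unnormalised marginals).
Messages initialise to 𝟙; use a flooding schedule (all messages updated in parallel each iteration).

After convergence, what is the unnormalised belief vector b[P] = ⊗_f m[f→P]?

b[P] = [68220, 22376, 43071, 42930]

init: all messages = 𝟙 over 4 values
r1 m[φ0→P] = [30, 22, 19, 17]
r1 m[φ0→S] = [28, 15, 23, 22]
r1 m[φ1→N] = [29, 21, 15, 17]
r1 m[φ1→S] = [22, 15, 25, 20]
r1 m[φ2→P] = [4, 1, 3, 3]
r1 m[φ3→S] = [4, 2, 9, 4]
r1 m[φ4→P] = [5, 8, 7, 9]
r1 m[P→φ0] = [1, 1, 1, 1]
r1 m[P→φ2] = [1, 1, 1, 1]
r1 m[P→φ4] = [1, 1, 1, 1]
r1 m[N→φ1] = [1, 1, 1, 1]
r1 m[S→φ0] = [1, 1, 1, 1]
r1 m[S→φ1] = [1, 1, 1, 1]
r1 m[S→φ3] = [1, 1, 1, 1]
r2 m[φ0→P] = [30, 22, 19, 17]
r2 m[φ0→S] = [28, 15, 23, 22]
r2 m[φ1→N] = [29, 21, 15, 17]
r2 m[φ1→S] = [22, 15, 25, 20]
r2 m[φ2→P] = [4, 1, 3, 3]
r2 m[φ3→S] = [4, 2, 9, 4]
r2 m[φ4→P] = [5, 8, 7, 9]
r2 m[P→φ0] = [20, 8, 21, 27]
r2 m[P→φ2] = [150, 176, 133, 153]
r2 m[P→φ4] = [120, 22, 57, 51]
r2 m[N→φ1] = [1, 1, 1, 1]
r2 m[S→φ0] = [88, 30, 225, 80]
r2 m[S→φ1] = [112, 30, 207, 88]
r2 m[S→φ3] = [616, 225, 575, 440]
r3 m[φ0→P] = [3411, 2797, 2051, 1590]
r3 m[φ0→S] = [494, 307, 395, 438]
r3 m[φ1→N] = [3314, 2614, 1660, 2261]
r3 m[φ1→S] = [22, 15, 25, 20]
r3 m[φ2→P] = [4, 1, 3, 3]
r3 m[φ3→S] = [4, 2, 9, 4]
r3 m[φ4→P] = [5, 8, 7, 9]
r3 m[P→φ0] = [20, 8, 21, 27]
r3 m[P→φ2] = [150, 176, 133, 153]
r3 m[P→φ4] = [120, 22, 57, 51]
r3 m[N→φ1] = [1, 1, 1, 1]
r3 m[S→φ0] = [88, 30, 225, 80]
r3 m[S→φ1] = [112, 30, 207, 88]
r3 m[S→φ3] = [616, 225, 575, 440]
r4 m[φ0→P] = [3411, 2797, 2051, 1590]
r4 m[φ0→S] = [494, 307, 395, 438]
r4 m[φ1→N] = [3314, 2614, 1660, 2261]
r4 m[φ1→S] = [22, 15, 25, 20]
r4 m[φ2→P] = [4, 1, 3, 3]
r4 m[φ3→S] = [4, 2, 9, 4]
r4 m[φ4→P] = [5, 8, 7, 9]
r4 m[P→φ0] = [20, 8, 21, 27]
r4 m[P→φ2] = [17055, 22376, 14357, 14310]
r4 m[P→φ4] = [13644, 2797, 6153, 4770]
r4 m[N→φ1] = [1, 1, 1, 1]
r4 m[S→φ0] = [88, 30, 225, 80]
r4 m[S→φ1] = [1976, 614, 3555, 1752]
r4 m[S→φ3] = [10868, 4605, 9875, 8760]
r5 m[φ0→P] = [3411, 2797, 2051, 1590]
r5 m[φ0→S] = [494, 307, 395, 438]
r5 m[φ1→N] = [59282, 46902, 29836, 40577]
r5 m[φ1→S] = [22, 15, 25, 20]
r5 m[φ2→P] = [4, 1, 3, 3]
r5 m[φ3→S] = [4, 2, 9, 4]
r5 m[φ4→P] = [5, 8, 7, 9]
r5 m[P→φ0] = [20, 8, 21, 27]
r5 m[P→φ2] = [17055, 22376, 14357, 14310]
r5 m[P→φ4] = [13644, 2797, 6153, 4770]
r5 m[N→φ1] = [1, 1, 1, 1]
r5 m[S→φ0] = [88, 30, 225, 80]
r5 m[S→φ1] = [1976, 614, 3555, 1752]
r5 m[S→φ3] = [10868, 4605, 9875, 8760]
r6 m[φ0→P] = [3411, 2797, 2051, 1590]
r6 m[φ0→S] = [494, 307, 395, 438]
r6 m[φ1→N] = [59282, 46902, 29836, 40577]
r6 m[φ1→S] = [22, 15, 25, 20]
r6 m[φ2→P] = [4, 1, 3, 3]
r6 m[φ3→S] = [4, 2, 9, 4]
r6 m[φ4→P] = [5, 8, 7, 9]
r6 m[P→φ0] = [20, 8, 21, 27]
r6 m[P→φ2] = [17055, 22376, 14357, 14310]
r6 m[P→φ4] = [13644, 2797, 6153, 4770]
r6 m[N→φ1] = [1, 1, 1, 1]
r6 m[S→φ0] = [88, 30, 225, 80]
r6 m[S→φ1] = [1976, 614, 3555, 1752]
r6 m[S→φ3] = [10868, 4605, 9875, 8760]
fixed point reached at round 6
b[P] = ⊗ incoming = [68220, 22376, 43071, 42930]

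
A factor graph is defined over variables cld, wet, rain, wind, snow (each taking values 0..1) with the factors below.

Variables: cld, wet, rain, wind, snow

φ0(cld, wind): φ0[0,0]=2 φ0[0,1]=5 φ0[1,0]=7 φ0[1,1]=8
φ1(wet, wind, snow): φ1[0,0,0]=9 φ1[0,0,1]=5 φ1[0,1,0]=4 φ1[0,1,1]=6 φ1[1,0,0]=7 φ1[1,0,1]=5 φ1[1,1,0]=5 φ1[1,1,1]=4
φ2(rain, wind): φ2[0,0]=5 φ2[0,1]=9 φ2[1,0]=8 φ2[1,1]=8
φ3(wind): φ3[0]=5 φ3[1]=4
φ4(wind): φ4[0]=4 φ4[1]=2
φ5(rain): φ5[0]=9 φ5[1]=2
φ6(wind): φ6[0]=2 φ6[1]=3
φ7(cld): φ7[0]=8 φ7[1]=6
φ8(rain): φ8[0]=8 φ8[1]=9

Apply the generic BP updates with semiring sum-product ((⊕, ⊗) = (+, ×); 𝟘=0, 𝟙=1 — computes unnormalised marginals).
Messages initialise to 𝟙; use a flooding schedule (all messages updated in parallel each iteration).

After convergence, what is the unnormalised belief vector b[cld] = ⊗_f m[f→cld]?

init: all messages = 𝟙 over 2 values
r1 m[φ0→cld] = [7, 15]
r1 m[φ0→wind] = [9, 13]
r1 m[φ1→wet] = [24, 21]
r1 m[φ1→wind] = [26, 19]
r1 m[φ1→snow] = [25, 20]
r1 m[φ2→rain] = [14, 16]
r1 m[φ2→wind] = [13, 17]
r1 m[φ3→wind] = [5, 4]
r1 m[φ4→wind] = [4, 2]
r1 m[φ5→rain] = [9, 2]
r1 m[φ6→wind] = [2, 3]
r1 m[φ7→cld] = [8, 6]
r1 m[φ8→rain] = [8, 9]
r1 m[cld→φ0] = [1, 1]
r1 m[cld→φ7] = [1, 1]
r1 m[wet→φ1] = [1, 1]
r1 m[rain→φ2] = [1, 1]
r1 m[rain→φ5] = [1, 1]
r1 m[rain→φ8] = [1, 1]
r1 m[wind→φ0] = [1, 1]
r1 m[wind→φ1] = [1, 1]
r1 m[wind→φ2] = [1, 1]
r1 m[wind→φ3] = [1, 1]
r1 m[wind→φ4] = [1, 1]
r1 m[wind→φ6] = [1, 1]
r1 m[snow→φ1] = [1, 1]
r2 m[φ0→cld] = [7, 15]
r2 m[φ0→wind] = [9, 13]
r2 m[φ1→wet] = [24, 21]
r2 m[φ1→wind] = [26, 19]
r2 m[φ1→snow] = [25, 20]
r2 m[φ2→rain] = [14, 16]
r2 m[φ2→wind] = [13, 17]
r2 m[φ3→wind] = [5, 4]
r2 m[φ4→wind] = [4, 2]
r2 m[φ5→rain] = [9, 2]
r2 m[φ6→wind] = [2, 3]
r2 m[φ7→cld] = [8, 6]
r2 m[φ8→rain] = [8, 9]
r2 m[cld→φ0] = [8, 6]
r2 m[cld→φ7] = [7, 15]
r2 m[wet→φ1] = [1, 1]
r2 m[rain→φ2] = [72, 18]
r2 m[rain→φ5] = [112, 144]
r2 m[rain→φ8] = [126, 32]
r2 m[wind→φ0] = [13520, 7752]
r2 m[wind→φ1] = [4680, 5304]
r2 m[wind→φ2] = [9360, 5928]
r2 m[wind→φ3] = [24336, 25194]
r2 m[wind→φ4] = [30420, 50388]
r2 m[wind→φ6] = [60840, 33592]
r2 m[snow→φ1] = [1, 1]
r3 m[φ0→cld] = [65800, 156656]
r3 m[φ0→wind] = [58, 88]
r3 m[φ1→wet] = [118560, 103896]
r3 m[φ1→wind] = [26, 19]
r3 m[φ1→snow] = [122616, 99840]
r3 m[φ2→rain] = [100152, 122304]
r3 m[φ2→wind] = [504, 792]
r3 m[φ3→wind] = [5, 4]
r3 m[φ4→wind] = [4, 2]
r3 m[φ5→rain] = [9, 2]
r3 m[φ6→wind] = [2, 3]
r3 m[φ7→cld] = [8, 6]
r3 m[φ8→rain] = [8, 9]
r3 m[cld→φ0] = [8, 6]
r3 m[cld→φ7] = [7, 15]
r3 m[wet→φ1] = [1, 1]
r3 m[rain→φ2] = [72, 18]
r3 m[rain→φ5] = [112, 144]
r3 m[rain→φ8] = [126, 32]
r3 m[wind→φ0] = [13520, 7752]
r3 m[wind→φ1] = [4680, 5304]
r3 m[wind→φ2] = [9360, 5928]
r3 m[wind→φ3] = [24336, 25194]
r3 m[wind→φ4] = [30420, 50388]
r3 m[wind→φ6] = [60840, 33592]
r3 m[snow→φ1] = [1, 1]
r4 m[φ0→cld] = [65800, 156656]
r4 m[φ0→wind] = [58, 88]
r4 m[φ1→wet] = [118560, 103896]
r4 m[φ1→wind] = [26, 19]
r4 m[φ1→snow] = [122616, 99840]
r4 m[φ2→rain] = [100152, 122304]
r4 m[φ2→wind] = [504, 792]
r4 m[φ3→wind] = [5, 4]
r4 m[φ4→wind] = [4, 2]
r4 m[φ5→rain] = [9, 2]
r4 m[φ6→wind] = [2, 3]
r4 m[φ7→cld] = [8, 6]
r4 m[φ8→rain] = [8, 9]
r4 m[cld→φ0] = [8, 6]
r4 m[cld→φ7] = [65800, 156656]
r4 m[wet→φ1] = [1, 1]
r4 m[rain→φ2] = [72, 18]
r4 m[rain→φ5] = [801216, 1100736]
r4 m[rain→φ8] = [901368, 244608]
r4 m[wind→φ0] = [524160, 361152]
r4 m[wind→φ1] = [1169280, 1672704]
r4 m[wind→φ2] = [60320, 40128]
r4 m[wind→φ3] = [6080256, 7945344]
r4 m[wind→φ4] = [7600320, 15890688]
r4 m[wind→φ6] = [15200640, 10593792]
r4 m[snow→φ1] = [1, 1]
r5 m[φ0→cld] = [2854080, 6558336]
r5 m[φ0→wind] = [58, 88]
r5 m[φ1→wet] = [33096960, 29085696]
r5 m[φ1→wind] = [26, 19]
r5 m[φ1→snow] = [33762816, 28419840]
r5 m[φ2→rain] = [662752, 803584]
r5 m[φ2→wind] = [504, 792]
r5 m[φ3→wind] = [5, 4]
r5 m[φ4→wind] = [4, 2]
r5 m[φ5→rain] = [9, 2]
r5 m[φ6→wind] = [2, 3]
r5 m[φ7→cld] = [8, 6]
r5 m[φ8→rain] = [8, 9]
r5 m[cld→φ0] = [8, 6]
r5 m[cld→φ7] = [65800, 156656]
r5 m[wet→φ1] = [1, 1]
r5 m[rain→φ2] = [72, 18]
r5 m[rain→φ5] = [801216, 1100736]
r5 m[rain→φ8] = [901368, 244608]
r5 m[wind→φ0] = [524160, 361152]
r5 m[wind→φ1] = [1169280, 1672704]
r5 m[wind→φ2] = [60320, 40128]
r5 m[wind→φ3] = [6080256, 7945344]
r5 m[wind→φ4] = [7600320, 15890688]
r5 m[wind→φ6] = [15200640, 10593792]
r5 m[snow→φ1] = [1, 1]
r6 m[φ0→cld] = [2854080, 6558336]
r6 m[φ0→wind] = [58, 88]
r6 m[φ1→wet] = [33096960, 29085696]
r6 m[φ1→wind] = [26, 19]
r6 m[φ1→snow] = [33762816, 28419840]
r6 m[φ2→rain] = [662752, 803584]
r6 m[φ2→wind] = [504, 792]
r6 m[φ3→wind] = [5, 4]
r6 m[φ4→wind] = [4, 2]
r6 m[φ5→rain] = [9, 2]
r6 m[φ6→wind] = [2, 3]
r6 m[φ7→cld] = [8, 6]
r6 m[φ8→rain] = [8, 9]
r6 m[cld→φ0] = [8, 6]
r6 m[cld→φ7] = [2854080, 6558336]
r6 m[wet→φ1] = [1, 1]
r6 m[rain→φ2] = [72, 18]
r6 m[rain→φ5] = [5302016, 7232256]
r6 m[rain→φ8] = [5964768, 1607168]
r6 m[wind→φ0] = [524160, 361152]
r6 m[wind→φ1] = [1169280, 1672704]
r6 m[wind→φ2] = [60320, 40128]
r6 m[wind→φ3] = [6080256, 7945344]
r6 m[wind→φ4] = [7600320, 15890688]
r6 m[wind→φ6] = [15200640, 10593792]
r6 m[snow→φ1] = [1, 1]
r7 m[φ0→cld] = [2854080, 6558336]
r7 m[φ0→wind] = [58, 88]
r7 m[φ1→wet] = [33096960, 29085696]
r7 m[φ1→wind] = [26, 19]
r7 m[φ1→snow] = [33762816, 28419840]
r7 m[φ2→rain] = [662752, 803584]
r7 m[φ2→wind] = [504, 792]
r7 m[φ3→wind] = [5, 4]
r7 m[φ4→wind] = [4, 2]
r7 m[φ5→rain] = [9, 2]
r7 m[φ6→wind] = [2, 3]
r7 m[φ7→cld] = [8, 6]
r7 m[φ8→rain] = [8, 9]
r7 m[cld→φ0] = [8, 6]
r7 m[cld→φ7] = [2854080, 6558336]
r7 m[wet→φ1] = [1, 1]
r7 m[rain→φ2] = [72, 18]
r7 m[rain→φ5] = [5302016, 7232256]
r7 m[rain→φ8] = [5964768, 1607168]
r7 m[wind→φ0] = [524160, 361152]
r7 m[wind→φ1] = [1169280, 1672704]
r7 m[wind→φ2] = [60320, 40128]
r7 m[wind→φ3] = [6080256, 7945344]
r7 m[wind→φ4] = [7600320, 15890688]
r7 m[wind→φ6] = [15200640, 10593792]
r7 m[snow→φ1] = [1, 1]
fixed point reached at round 7
b[cld] = ⊗ incoming = [22832640, 39350016]

b[cld] = [22832640, 39350016]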